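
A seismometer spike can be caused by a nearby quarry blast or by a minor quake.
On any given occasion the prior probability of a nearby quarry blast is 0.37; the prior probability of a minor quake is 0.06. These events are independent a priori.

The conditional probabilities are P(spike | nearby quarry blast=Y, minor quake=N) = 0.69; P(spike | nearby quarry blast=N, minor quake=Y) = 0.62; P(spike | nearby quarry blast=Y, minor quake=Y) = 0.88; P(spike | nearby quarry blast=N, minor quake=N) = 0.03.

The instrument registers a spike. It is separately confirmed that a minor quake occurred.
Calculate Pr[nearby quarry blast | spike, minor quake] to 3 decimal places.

Numerator (weight on configurations with nearby quarry blast): 0.88×0.37 = 0.325600
The normalizing constant is 0.62×0.63 + 0.88×0.37 = 0.716200
Posterior = 0.325600 / 0.716200 ≈ 0.455

Pr[nearby quarry blast | spike, minor quake] ≈ 0.455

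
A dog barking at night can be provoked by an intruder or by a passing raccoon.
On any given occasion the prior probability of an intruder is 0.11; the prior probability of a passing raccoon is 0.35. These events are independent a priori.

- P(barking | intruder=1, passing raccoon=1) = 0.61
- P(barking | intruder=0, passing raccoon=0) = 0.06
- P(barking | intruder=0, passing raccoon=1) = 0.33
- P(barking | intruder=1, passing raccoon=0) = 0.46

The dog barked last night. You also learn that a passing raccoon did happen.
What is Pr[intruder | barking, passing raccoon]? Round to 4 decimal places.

Pr[intruder | barking, passing raccoon] ≈ 0.1860

Enumerate both values of intruder and weight by the priors:
  P(barking | passing raccoon) = 0.33*0.89 + 0.61*0.11
        = 0.293700 + 0.067100 = 0.360800
The terms with intruder present sum to 0.067100, so
  P(intruder | barking, passing raccoon) = 0.067100 / 0.360800 ≈ 0.1860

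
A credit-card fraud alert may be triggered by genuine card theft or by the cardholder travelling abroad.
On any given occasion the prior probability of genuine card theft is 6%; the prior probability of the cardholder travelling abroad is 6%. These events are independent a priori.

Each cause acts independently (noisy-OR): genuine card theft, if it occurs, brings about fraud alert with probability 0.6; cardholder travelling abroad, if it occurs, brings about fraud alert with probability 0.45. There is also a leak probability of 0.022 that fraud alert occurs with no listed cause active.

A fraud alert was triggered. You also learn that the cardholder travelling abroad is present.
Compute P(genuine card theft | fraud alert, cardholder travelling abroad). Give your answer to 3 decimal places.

P(genuine card theft | fraud alert, cardholder travelling abroad) ≈ 0.098

Under noisy-OR, P(fraud alert | causes) = 1 − (1−0.022)·∏(1−qᵢ) over the active causes.
For the numerator, keep only genuine card theft=true terms: 0.78484*0.06 = 0.047090
Normalizer over all consistent configurations: 0.4621*0.94 + 0.78484*0.06 = 0.481464
Posterior = 0.047090 / 0.481464 ≈ 0.098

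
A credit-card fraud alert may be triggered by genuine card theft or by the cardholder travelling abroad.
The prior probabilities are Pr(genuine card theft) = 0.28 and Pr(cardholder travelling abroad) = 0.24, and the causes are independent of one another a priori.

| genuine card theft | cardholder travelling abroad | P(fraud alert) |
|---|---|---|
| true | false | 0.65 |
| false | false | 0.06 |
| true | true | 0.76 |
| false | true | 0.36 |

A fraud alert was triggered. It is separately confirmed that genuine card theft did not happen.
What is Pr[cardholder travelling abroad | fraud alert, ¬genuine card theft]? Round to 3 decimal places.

Numerator (weight on configurations with cardholder travelling abroad): 0.36*0.24 = 0.086400
Denominator P(fraud alert | ¬genuine card theft): 0.06*0.76 + 0.36*0.24 = 0.132000
Posterior = 0.086400 / 0.132000 ≈ 0.655

Pr[cardholder travelling abroad | fraud alert, ¬genuine card theft] ≈ 0.655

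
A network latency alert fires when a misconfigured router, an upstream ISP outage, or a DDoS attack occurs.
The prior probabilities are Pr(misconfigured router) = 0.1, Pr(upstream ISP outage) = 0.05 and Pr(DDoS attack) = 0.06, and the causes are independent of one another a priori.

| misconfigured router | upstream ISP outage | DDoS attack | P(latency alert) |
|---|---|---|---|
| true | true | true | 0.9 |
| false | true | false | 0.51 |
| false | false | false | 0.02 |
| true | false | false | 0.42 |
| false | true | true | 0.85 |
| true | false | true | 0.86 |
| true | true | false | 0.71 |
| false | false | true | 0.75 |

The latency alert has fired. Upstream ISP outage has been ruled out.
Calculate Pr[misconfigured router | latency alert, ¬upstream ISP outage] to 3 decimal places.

P(latency alert | ¬upstream ISP outage) = 0.02*0.9*0.94 + 0.75*0.9*0.06 + 0.42*0.1*0.94 + 0.86*0.1*0.06 = 0.016920 + 0.040500 + 0.039480 + 0.005160 = 0.102060
Of this, 0.044640 comes from 0.039480 + 0.005160 (the misconfigured router=true cases).
So P(misconfigured router | latency alert, ¬upstream ISP outage) = 0.044640/0.102060 ≈ 0.437.

Pr[misconfigured router | latency alert, ¬upstream ISP outage] ≈ 0.437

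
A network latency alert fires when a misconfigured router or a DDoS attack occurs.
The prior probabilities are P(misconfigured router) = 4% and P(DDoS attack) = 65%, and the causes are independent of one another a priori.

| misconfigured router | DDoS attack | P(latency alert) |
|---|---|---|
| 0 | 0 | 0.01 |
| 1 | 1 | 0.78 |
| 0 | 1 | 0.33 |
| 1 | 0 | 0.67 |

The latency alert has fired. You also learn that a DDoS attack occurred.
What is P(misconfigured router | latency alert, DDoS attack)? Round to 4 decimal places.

P(misconfigured router | latency alert, DDoS attack) ≈ 0.0897

P(latency alert | DDoS attack) = 0.33×0.96 + 0.78×0.04 = 0.316800 + 0.031200 = 0.348000
Of this, 0.031200 comes from 0.78×0.04 (the misconfigured router=true cases).
P(misconfigured router | latency alert, DDoS attack) = 0.031200 / 0.348000 ≈ 0.0897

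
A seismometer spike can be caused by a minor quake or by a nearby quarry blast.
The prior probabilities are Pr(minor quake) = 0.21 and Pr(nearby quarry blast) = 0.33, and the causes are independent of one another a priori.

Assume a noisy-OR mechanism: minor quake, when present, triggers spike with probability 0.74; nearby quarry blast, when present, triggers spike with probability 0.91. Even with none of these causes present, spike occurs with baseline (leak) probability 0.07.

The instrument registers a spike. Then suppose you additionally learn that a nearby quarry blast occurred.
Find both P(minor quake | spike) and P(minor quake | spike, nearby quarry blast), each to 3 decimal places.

Under noisy-OR, P(spike | causes) = 1 − (1−0.07)·∏(1−qᵢ) over the active causes.
By total probability over the 4 (minor quake, nearby quarry blast) configurations:
  P(spike) = 0.07*0.79*0.67 + 0.9163*0.79*0.33 + 0.7582*0.21*0.67 + 0.978238*0.21*0.33
        = 0.037051 + 0.238879 + 0.106679 + 0.067792 = 0.450401
Configurations with minor quake contribute 0.174471, so
  P(minor quake | spike) = 0.174471 / 0.450401 ≈ 0.387

Now also conditioning on nearby quarry blast=true:
By total probability over both values of minor quake:
  P(spike | nearby quarry blast) = 0.9163*0.79 + 0.978238*0.21
        = 0.723877 + 0.205430 = 0.929307
The terms with minor quake present sum to 0.205430, so
  P(minor quake | spike, nearby quarry blast) = 0.205430 / 0.929307 ≈ 0.221
The drop from 0.387 to 0.221 is the explaining-away (discounting) effect.

P(minor quake | spike) ≈ 0.387; P(minor quake | spike, nearby quarry blast) ≈ 0.221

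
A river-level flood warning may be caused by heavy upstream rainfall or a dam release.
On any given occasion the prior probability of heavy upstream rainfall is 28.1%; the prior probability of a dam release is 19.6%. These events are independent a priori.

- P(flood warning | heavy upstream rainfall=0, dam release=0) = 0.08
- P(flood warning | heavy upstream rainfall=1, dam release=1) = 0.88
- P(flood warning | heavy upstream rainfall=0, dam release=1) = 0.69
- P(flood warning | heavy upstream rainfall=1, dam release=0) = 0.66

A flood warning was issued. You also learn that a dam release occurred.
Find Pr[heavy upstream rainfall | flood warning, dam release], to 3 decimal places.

Pr[heavy upstream rainfall | flood warning, dam release] ≈ 0.333

Enumerate both values of heavy upstream rainfall and weight by the priors:
  P(flood warning | dam release) = 0.69*0.719 + 0.88*0.281
        = 0.496110 + 0.247280 = 0.743390
The terms with heavy upstream rainfall present sum to 0.247280, so
  P(heavy upstream rainfall | flood warning, dam release) = 0.247280 / 0.743390 ≈ 0.333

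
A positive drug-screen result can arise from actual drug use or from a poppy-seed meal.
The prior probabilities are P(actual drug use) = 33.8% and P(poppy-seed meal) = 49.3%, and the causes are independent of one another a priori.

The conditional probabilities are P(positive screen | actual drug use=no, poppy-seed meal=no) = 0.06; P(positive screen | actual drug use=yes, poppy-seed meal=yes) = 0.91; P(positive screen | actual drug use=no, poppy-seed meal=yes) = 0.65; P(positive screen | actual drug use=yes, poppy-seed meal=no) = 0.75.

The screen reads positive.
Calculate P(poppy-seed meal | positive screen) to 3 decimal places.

P(poppy-seed meal | positive screen) ≈ 0.710

For the numerator, keep only poppy-seed meal=true terms: 0.212138 + 0.151637 = 0.363775
Normalizer over all consistent configurations: 0.06*0.662*0.507 + 0.65*0.662*0.493 + 0.75*0.338*0.507 + 0.91*0.338*0.493 = 0.512438
Posterior = 0.363775 / 0.512438 ≈ 0.710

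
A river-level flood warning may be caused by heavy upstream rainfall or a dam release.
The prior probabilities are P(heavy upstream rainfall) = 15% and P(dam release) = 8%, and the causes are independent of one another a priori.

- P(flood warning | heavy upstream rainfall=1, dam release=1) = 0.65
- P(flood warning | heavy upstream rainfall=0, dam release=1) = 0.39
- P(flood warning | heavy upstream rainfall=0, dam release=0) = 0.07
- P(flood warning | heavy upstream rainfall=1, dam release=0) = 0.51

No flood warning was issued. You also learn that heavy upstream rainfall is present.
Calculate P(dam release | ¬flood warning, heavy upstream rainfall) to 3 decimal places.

P(dam release | ¬flood warning, heavy upstream rainfall) ≈ 0.058

By total probability over both values of dam release:
  P(¬flood warning | heavy upstream rainfall) = 0.49×0.92 + 0.35×0.08
        = 0.450800 + 0.028000 = 0.478800
Keeping only the dam release-present terms gives 0.028000, so
  P(dam release | ¬flood warning, heavy upstream rainfall) = 0.028000 / 0.478800 ≈ 0.058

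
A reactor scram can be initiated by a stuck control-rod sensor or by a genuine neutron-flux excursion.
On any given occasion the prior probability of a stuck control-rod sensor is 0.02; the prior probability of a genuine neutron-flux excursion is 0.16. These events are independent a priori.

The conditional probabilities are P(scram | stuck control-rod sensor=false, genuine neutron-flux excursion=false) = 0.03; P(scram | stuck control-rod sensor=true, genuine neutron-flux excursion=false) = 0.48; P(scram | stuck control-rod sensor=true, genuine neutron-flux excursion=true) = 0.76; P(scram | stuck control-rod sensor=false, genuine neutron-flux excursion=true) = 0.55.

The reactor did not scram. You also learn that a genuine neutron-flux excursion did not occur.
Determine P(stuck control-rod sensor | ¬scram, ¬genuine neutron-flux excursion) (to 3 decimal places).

P(stuck control-rod sensor | ¬scram, ¬genuine neutron-flux excursion) ≈ 0.011

Sum P(¬scram|·) weighted by the priors over both values of stuck control-rod sensor:
  P(¬scram | ¬genuine neutron-flux excursion) = 0.97·0.98 + 0.52·0.02
        = 0.950600 + 0.010400 = 0.961000
Keeping only the stuck control-rod sensor-present terms gives 0.010400, so
  P(stuck control-rod sensor | ¬scram, ¬genuine neutron-flux excursion) = 0.010400 / 0.961000 ≈ 0.011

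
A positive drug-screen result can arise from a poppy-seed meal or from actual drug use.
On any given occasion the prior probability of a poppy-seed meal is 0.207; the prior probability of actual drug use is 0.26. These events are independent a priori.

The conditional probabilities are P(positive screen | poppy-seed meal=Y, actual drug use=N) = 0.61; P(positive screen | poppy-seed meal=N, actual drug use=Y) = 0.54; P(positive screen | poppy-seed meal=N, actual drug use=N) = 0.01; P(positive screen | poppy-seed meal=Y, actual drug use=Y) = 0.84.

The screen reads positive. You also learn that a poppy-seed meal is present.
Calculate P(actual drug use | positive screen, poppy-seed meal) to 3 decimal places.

P(actual drug use | positive screen, poppy-seed meal) ≈ 0.326

Numerator (weight on configurations with actual drug use): 0.84·0.26 = 0.218400
Normalizer over all consistent configurations: 0.61·0.74 + 0.84·0.26 = 0.669800
P(actual drug use | positive screen, poppy-seed meal) = 0.218400/0.669800 ≈ 0.326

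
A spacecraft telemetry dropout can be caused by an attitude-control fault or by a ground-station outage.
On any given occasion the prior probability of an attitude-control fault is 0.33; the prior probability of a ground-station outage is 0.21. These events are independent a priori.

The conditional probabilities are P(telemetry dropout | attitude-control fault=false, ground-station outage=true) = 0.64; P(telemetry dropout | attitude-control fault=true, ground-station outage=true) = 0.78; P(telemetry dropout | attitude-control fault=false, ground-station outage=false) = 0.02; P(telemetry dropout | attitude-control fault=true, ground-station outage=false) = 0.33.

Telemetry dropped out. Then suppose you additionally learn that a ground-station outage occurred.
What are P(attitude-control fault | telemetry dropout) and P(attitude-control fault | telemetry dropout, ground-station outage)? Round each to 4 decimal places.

P(attitude-control fault | telemetry dropout) ≈ 0.5819; P(attitude-control fault | telemetry dropout, ground-station outage) ≈ 0.3751

Weight on attitude-control fault=true, given the evidence: 0.086031 + 0.054054 = 0.140085
Denominator P(telemetry dropout): 0.02*0.67*0.79 + 0.64*0.67*0.21 + 0.33*0.33*0.79 + 0.78*0.33*0.21 = 0.240719
Posterior = 0.140085 / 0.240719 ≈ 0.5819

Now condition on the additional information:
Enumerate both values of attitude-control fault and weight by the priors:
  P(telemetry dropout | ground-station outage) = 0.64*0.67 + 0.78*0.33
        = 0.428800 + 0.257400 = 0.686200
The terms with attitude-control fault present sum to 0.257400, so
  P(attitude-control fault | telemetry dropout, ground-station outage) = 0.257400 / 0.686200 ≈ 0.3751
Conditioning on ground-station outage lowers the posterior on attitude-control fault: the classic explaining-away effect in a common-effect structure.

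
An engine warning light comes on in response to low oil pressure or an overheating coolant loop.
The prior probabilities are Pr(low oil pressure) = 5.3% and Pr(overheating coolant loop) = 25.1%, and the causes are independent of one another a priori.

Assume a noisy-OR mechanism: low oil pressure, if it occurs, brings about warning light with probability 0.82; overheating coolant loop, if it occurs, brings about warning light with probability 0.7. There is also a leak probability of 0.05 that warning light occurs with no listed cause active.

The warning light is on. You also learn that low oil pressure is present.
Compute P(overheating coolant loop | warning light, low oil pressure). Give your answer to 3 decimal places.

Under noisy-OR, P(warning light | causes) = 1 − (1−0.05)·∏(1−qᵢ) over the active causes.
Numerator (weight on configurations with overheating coolant loop): 0.9487×0.251 = 0.238124
Denominator P(warning light | low oil pressure): 0.829×0.749 + 0.9487×0.251 = 0.859045
Posterior = 0.238124 / 0.859045 ≈ 0.277

P(overheating coolant loop | warning light, low oil pressure) ≈ 0.277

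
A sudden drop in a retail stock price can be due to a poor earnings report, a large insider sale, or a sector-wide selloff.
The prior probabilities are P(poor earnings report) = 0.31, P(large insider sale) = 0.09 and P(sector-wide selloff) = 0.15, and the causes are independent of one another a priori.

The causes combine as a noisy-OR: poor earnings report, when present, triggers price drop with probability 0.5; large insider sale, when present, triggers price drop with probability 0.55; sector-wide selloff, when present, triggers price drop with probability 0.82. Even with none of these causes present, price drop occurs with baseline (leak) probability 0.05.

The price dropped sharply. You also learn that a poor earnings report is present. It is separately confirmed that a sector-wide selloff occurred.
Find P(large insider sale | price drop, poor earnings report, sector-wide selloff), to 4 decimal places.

Under noisy-OR, P(price drop | causes) = 1 − (1−0.05)·∏(1−qᵢ) over the active causes.
By total probability over both values of large insider sale:
  P(price drop | poor earnings report, sector-wide selloff) = 0.9145×0.91 + 0.961525×0.09
        = 0.832195 + 0.086537 = 0.918732
Keeping only the large insider sale-present terms gives 0.086537, so
  P(large insider sale | price drop, poor earnings report, sector-wide selloff) = 0.086537 / 0.918732 ≈ 0.0942

P(large insider sale | price drop, poor earnings report, sector-wide selloff) ≈ 0.0942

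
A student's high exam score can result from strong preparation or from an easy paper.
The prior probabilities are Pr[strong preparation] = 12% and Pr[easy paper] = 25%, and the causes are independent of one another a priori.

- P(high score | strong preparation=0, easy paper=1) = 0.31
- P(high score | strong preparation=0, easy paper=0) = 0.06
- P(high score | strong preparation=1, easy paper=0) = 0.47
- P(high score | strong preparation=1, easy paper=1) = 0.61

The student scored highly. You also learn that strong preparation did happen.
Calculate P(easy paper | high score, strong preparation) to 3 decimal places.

P(high score | strong preparation) = 0.47*0.75 + 0.61*0.25 = 0.352500 + 0.152500 = 0.505000
Restricting to configurations with easy paper present: 0.61*0.25 = 0.152500.
Hence the posterior is 0.152500/0.505000 ≈ 0.302.

P(easy paper | high score, strong preparation) ≈ 0.302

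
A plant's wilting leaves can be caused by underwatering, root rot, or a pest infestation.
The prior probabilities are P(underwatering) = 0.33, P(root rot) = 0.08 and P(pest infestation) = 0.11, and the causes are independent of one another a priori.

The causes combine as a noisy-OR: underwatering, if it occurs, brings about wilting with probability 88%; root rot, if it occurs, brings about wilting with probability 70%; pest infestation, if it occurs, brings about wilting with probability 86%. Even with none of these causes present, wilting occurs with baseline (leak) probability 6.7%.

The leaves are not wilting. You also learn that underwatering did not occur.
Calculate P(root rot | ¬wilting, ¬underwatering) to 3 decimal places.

Under noisy-OR, P(wilting | causes) = 1 − (1−0.067)·∏(1−qᵢ) over the active causes.
Weight on root rot=true, given the evidence: 0.019929 + 0.000345 = 0.020274
Normalizer over all consistent configurations: 0.933×0.92×0.89 + 0.13062×0.92×0.11 + 0.2799×0.08×0.89 + 0.039186×0.08×0.11 = 0.797433
P(root rot | ¬wilting, ¬underwatering) = 0.020274/0.797433 ≈ 0.025

P(root rot | ¬wilting, ¬underwatering) ≈ 0.025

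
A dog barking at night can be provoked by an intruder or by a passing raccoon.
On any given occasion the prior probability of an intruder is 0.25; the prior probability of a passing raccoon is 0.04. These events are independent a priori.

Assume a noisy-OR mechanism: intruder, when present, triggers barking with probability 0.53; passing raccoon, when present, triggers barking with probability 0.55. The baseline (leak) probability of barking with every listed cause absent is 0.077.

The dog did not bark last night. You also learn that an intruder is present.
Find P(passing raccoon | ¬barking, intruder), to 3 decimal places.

P(passing raccoon | ¬barking, intruder) ≈ 0.018

Under noisy-OR, P(barking | causes) = 1 − (1−0.077)·∏(1−qᵢ) over the active causes.
Sum P(¬barking|·) weighted by the priors over both values of passing raccoon:
  P(¬barking | intruder) = 0.43381*0.96 + 0.195214*0.04
        = 0.416458 + 0.007809 = 0.424267
Configurations with passing raccoon contribute 0.007809, so
  P(passing raccoon | ¬barking, intruder) = 0.007809 / 0.424267 ≈ 0.018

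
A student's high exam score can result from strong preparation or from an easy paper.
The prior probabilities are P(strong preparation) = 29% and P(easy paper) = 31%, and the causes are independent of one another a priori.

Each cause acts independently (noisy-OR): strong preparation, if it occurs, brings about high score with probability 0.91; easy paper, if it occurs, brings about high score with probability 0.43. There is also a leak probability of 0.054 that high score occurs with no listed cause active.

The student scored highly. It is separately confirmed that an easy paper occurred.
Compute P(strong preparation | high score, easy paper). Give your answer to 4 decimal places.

Under noisy-OR, P(high score | causes) = 1 − (1−0.054)·∏(1−qᵢ) over the active causes.
P(high score | easy paper) = 0.46078*0.71 + 0.95147*0.29 = 0.327154 + 0.275926 = 0.603080
Restricting to configurations with strong preparation present: 0.95147*0.29 = 0.275926.
P(strong preparation | high score, easy paper) = 0.275926 / 0.603080 ≈ 0.4575

P(strong preparation | high score, easy paper) ≈ 0.4575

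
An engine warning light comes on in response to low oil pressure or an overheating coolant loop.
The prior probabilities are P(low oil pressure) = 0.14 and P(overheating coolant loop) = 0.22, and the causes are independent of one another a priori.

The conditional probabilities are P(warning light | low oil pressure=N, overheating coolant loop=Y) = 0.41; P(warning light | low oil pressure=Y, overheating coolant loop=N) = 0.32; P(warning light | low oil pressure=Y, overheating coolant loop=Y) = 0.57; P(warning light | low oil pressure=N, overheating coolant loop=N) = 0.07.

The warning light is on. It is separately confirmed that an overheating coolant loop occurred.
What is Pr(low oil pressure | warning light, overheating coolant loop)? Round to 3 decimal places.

Sum P(warning light|·) weighted by the priors over both values of low oil pressure:
  P(warning light | overheating coolant loop) = 0.41·0.86 + 0.57·0.14
        = 0.352600 + 0.079800 = 0.432400
Configurations with low oil pressure contribute 0.079800, so
  P(low oil pressure | warning light, overheating coolant loop) = 0.079800 / 0.432400 ≈ 0.185

Pr(low oil pressure | warning light, overheating coolant loop) ≈ 0.185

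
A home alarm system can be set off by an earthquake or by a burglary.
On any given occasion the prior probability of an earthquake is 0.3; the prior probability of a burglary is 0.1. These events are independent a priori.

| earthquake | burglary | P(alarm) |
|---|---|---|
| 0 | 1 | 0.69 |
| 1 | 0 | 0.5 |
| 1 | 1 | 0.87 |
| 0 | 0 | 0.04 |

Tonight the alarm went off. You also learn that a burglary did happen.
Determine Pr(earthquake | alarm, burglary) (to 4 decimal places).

Sum P(alarm|·) weighted by the priors over both values of earthquake:
  P(alarm | burglary) = 0.69×0.7 + 0.87×0.3
        = 0.483000 + 0.261000 = 0.744000
Keeping only the earthquake-present terms gives 0.261000, so
  P(earthquake | alarm, burglary) = 0.261000 / 0.744000 ≈ 0.3508

Pr(earthquake | alarm, burglary) ≈ 0.3508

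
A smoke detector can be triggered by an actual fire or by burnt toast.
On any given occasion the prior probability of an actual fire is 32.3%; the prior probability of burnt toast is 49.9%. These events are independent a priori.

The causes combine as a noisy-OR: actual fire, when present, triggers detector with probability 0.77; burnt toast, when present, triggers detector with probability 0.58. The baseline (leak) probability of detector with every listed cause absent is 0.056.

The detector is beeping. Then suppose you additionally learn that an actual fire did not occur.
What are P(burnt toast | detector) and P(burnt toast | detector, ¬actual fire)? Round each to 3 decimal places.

P(burnt toast | detector) ≈ 0.706; P(burnt toast | detector, ¬actual fire) ≈ 0.915

Under noisy-OR, P(detector | causes) = 1 − (1−0.056)·∏(1−qᵢ) over the active causes.
P(detector) = 0.056*0.677*0.501 + 0.60352*0.677*0.499 + 0.78288*0.323*0.501 + 0.90881*0.323*0.499 = 0.018994 + 0.203883 + 0.126688 + 0.146479 = 0.496044
The burnt toast-present share is 0.203883 + 0.146479 = 0.350362.
P(burnt toast | detector) = 0.350362 / 0.496044 ≈ 0.706

Now condition on the additional information:
For the numerator, keep only burnt toast=true terms: 0.60352×0.499 = 0.301156
The normalizing constant is 0.056×0.501 + 0.60352×0.499 = 0.329212
P(burnt toast | detector, ¬actual fire) = 0.301156/0.329212 ≈ 0.915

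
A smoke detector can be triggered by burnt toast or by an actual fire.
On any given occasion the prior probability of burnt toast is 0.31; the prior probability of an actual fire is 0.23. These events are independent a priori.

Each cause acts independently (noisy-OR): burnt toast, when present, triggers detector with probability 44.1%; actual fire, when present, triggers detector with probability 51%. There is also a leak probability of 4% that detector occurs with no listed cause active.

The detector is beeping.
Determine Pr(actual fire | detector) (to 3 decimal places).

Under noisy-OR, P(detector | causes) = 1 − (1−0.04)·∏(1−qᵢ) over the active causes.
P(detector) = 0.04×0.69×0.77 + 0.5296×0.69×0.23 + 0.46336×0.31×0.77 + 0.737046×0.31×0.23 = 0.021252 + 0.084048 + 0.110604 + 0.052551 = 0.268455
Restricting to configurations with actual fire present: 0.084048 + 0.052551 = 0.136599.
So P(actual fire | detector) = 0.136599/0.268455 ≈ 0.509.

Pr(actual fire | detector) ≈ 0.509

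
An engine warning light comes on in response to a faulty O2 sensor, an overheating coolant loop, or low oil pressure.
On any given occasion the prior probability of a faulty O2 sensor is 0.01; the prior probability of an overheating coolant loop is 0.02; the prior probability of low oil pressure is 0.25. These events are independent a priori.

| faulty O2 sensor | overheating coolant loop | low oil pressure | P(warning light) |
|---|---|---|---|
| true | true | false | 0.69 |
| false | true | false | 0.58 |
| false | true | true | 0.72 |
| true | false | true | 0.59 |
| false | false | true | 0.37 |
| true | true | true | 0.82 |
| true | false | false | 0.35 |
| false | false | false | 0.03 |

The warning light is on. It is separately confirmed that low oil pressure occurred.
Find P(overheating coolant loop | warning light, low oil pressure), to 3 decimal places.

P(overheating coolant loop | warning light, low oil pressure) ≈ 0.038

Numerator (weight on configurations with overheating coolant loop): 0.014256 + 0.000164 = 0.014420
The normalizing constant is 0.37×0.99×0.98 + 0.72×0.99×0.02 + 0.59×0.01×0.98 + 0.82×0.01×0.02 = 0.379176
Posterior = 0.014420 / 0.379176 ≈ 0.038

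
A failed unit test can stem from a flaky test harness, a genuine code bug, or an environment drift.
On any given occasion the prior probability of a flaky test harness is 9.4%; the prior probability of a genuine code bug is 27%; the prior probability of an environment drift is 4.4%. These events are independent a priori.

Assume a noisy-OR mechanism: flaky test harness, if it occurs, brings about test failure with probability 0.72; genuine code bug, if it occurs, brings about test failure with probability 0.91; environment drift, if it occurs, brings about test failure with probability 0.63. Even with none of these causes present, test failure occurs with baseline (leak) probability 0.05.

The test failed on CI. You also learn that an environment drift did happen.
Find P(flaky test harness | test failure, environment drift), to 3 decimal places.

Under noisy-OR, P(test failure | causes) = 1 − (1−0.05)·∏(1−qᵢ) over the active causes.
Numerator (weight on configurations with flaky test harness): 0.061866 + 0.025155 = 0.087021
Denominator P(test failure | environment drift): 0.6485·0.906·0.73 + 0.968365·0.906·0.27 + 0.90158·0.094·0.73 + 0.991142·0.094·0.27 = 0.752807
Posterior = 0.087021 / 0.752807 ≈ 0.116

P(flaky test harness | test failure, environment drift) ≈ 0.116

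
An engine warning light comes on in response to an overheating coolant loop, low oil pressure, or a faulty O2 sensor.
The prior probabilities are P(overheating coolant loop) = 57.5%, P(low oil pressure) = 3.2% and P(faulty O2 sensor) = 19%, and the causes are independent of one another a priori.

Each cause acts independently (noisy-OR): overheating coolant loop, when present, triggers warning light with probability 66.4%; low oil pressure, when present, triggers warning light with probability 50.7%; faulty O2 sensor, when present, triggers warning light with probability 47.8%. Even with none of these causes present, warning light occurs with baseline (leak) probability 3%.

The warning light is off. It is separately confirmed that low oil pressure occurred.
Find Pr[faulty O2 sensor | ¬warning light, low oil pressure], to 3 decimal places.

Pr[faulty O2 sensor | ¬warning light, low oil pressure] ≈ 0.109

Under noisy-OR, P(warning light | causes) = 1 − (1−0.03)·∏(1−qᵢ) over the active causes.
For the numerator, keep only faulty O2 sensor=true terms: 0.020157 + 0.009163 = 0.029320
Denominator P(¬warning light | low oil pressure): 0.47821×0.425×0.81 + 0.249626×0.425×0.19 + 0.160679×0.575×0.81 + 0.083874×0.575×0.19 = 0.268780
P(faulty O2 sensor | ¬warning light, low oil pressure) = 0.029320/0.268780 ≈ 0.109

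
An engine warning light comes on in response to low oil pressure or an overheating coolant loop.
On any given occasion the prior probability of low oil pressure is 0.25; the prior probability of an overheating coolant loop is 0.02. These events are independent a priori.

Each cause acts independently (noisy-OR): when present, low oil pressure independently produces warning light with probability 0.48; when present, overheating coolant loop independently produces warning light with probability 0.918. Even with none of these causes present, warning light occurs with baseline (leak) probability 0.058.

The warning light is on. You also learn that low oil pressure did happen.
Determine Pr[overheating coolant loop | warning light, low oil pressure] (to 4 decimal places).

Under noisy-OR, P(warning light | causes) = 1 − (1−0.058)·∏(1−qᵢ) over the active causes.
Weight on overheating coolant loop=true, given the evidence: 0.959833·0.02 = 0.019197
Denominator P(warning light | low oil pressure): 0.51016·0.98 + 0.959833·0.02 = 0.519154
P(overheating coolant loop | warning light, low oil pressure) = 0.019197/0.519154 ≈ 0.0370

Pr[overheating coolant loop | warning light, low oil pressure] ≈ 0.0370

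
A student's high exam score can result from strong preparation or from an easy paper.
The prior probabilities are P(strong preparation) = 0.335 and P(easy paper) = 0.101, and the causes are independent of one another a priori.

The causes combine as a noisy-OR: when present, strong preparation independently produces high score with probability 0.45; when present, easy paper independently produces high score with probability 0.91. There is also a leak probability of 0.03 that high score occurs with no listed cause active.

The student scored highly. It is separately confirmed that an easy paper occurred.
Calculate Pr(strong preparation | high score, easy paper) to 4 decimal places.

Under noisy-OR, P(high score | causes) = 1 − (1−0.03)·∏(1−qᵢ) over the active causes.
P(high score | easy paper) = 0.9127*0.665 + 0.951985*0.335 = 0.606946 + 0.318915 = 0.925861
Restricting to configurations with strong preparation present: 0.951985*0.335 = 0.318915.
P(strong preparation | high score, easy paper) = 0.318915 / 0.925861 ≈ 0.3445

Pr(strong preparation | high score, easy paper) ≈ 0.3445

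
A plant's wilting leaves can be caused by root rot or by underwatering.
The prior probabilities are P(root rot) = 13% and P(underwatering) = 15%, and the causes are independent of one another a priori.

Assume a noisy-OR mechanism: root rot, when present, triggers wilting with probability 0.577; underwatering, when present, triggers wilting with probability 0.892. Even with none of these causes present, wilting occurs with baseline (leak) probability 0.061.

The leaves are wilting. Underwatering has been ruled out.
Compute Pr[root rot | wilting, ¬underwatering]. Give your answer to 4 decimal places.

Under noisy-OR, P(wilting | causes) = 1 − (1−0.061)·∏(1−qᵢ) over the active causes.
Numerator (weight on configurations with root rot): 0.602803*0.13 = 0.078364
The normalizing constant is 0.061*0.87 + 0.602803*0.13 = 0.131434
P(root rot | wilting, ¬underwatering) = 0.078364/0.131434 ≈ 0.5962

Pr[root rot | wilting, ¬underwatering] ≈ 0.5962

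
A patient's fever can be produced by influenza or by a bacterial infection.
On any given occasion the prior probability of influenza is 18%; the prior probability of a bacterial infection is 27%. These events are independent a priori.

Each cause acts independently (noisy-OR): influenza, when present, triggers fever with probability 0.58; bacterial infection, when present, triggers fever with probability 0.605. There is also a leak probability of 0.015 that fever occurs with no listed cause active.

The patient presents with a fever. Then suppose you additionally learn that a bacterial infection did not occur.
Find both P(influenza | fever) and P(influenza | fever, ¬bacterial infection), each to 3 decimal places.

P(influenza | fever) ≈ 0.449; P(influenza | fever, ¬bacterial infection) ≈ 0.896

Under noisy-OR, P(fever | causes) = 1 − (1−0.015)·∏(1−qᵢ) over the active causes.
For the numerator, keep only influenza=true terms: 0.077040 + 0.040658 = 0.117698
Denominator P(fever): 0.015*0.82*0.73 + 0.610925*0.82*0.27 + 0.5863*0.18*0.73 + 0.836588*0.18*0.27 = 0.261936
Posterior = 0.117698 / 0.261936 ≈ 0.449

Now condition on the additional information:
Enumerate both values of influenza and weight by the priors:
  P(fever | ¬bacterial infection) = 0.015*0.82 + 0.5863*0.18
        = 0.012300 + 0.105534 = 0.117834
Keeping only the influenza-present terms gives 0.105534, so
  P(influenza | fever, ¬bacterial infection) = 0.105534 / 0.117834 ≈ 0.896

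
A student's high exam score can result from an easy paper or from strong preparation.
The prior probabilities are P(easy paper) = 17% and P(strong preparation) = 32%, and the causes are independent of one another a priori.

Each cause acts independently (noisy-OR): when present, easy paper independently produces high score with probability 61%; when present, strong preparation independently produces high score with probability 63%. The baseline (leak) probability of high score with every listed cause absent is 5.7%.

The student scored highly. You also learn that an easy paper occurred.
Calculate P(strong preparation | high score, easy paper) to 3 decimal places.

P(strong preparation | high score, easy paper) ≈ 0.391

Under noisy-OR, P(high score | causes) = 1 − (1−0.057)·∏(1−qᵢ) over the active causes.
Weight on strong preparation=true, given the evidence: 0.863925×0.32 = 0.276456
The normalizing constant is 0.63223×0.68 + 0.863925×0.32 = 0.706372
P(strong preparation | high score, easy paper) = 0.276456/0.706372 ≈ 0.391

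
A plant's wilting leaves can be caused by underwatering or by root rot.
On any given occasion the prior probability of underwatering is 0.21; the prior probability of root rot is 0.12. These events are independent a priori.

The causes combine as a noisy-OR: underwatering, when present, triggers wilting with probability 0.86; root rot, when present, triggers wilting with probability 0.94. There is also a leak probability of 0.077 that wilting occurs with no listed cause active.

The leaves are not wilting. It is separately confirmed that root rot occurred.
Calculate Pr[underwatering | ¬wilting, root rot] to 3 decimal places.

Pr[underwatering | ¬wilting, root rot] ≈ 0.036

Under noisy-OR, P(wilting | causes) = 1 − (1−0.077)·∏(1−qᵢ) over the active causes.
Numerator (weight on configurations with underwatering): 0.007753*0.21 = 0.001628
The normalizing constant is 0.05538*0.79 + 0.007753*0.21 = 0.045378
Posterior = 0.001628 / 0.045378 ≈ 0.036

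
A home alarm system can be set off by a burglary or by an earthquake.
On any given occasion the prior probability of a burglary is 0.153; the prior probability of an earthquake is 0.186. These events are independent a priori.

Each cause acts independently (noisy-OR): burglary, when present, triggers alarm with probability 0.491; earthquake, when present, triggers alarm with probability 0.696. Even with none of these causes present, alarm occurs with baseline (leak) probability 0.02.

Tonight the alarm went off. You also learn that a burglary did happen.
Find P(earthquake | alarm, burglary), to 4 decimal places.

P(earthquake | alarm, burglary) ≈ 0.2789

Under noisy-OR, P(alarm | causes) = 1 − (1−0.02)·∏(1−qᵢ) over the active causes.
Weight on earthquake=true, given the evidence: 0.848359×0.186 = 0.157795
Denominator P(alarm | burglary): 0.50118×0.814 + 0.848359×0.186 = 0.565756
Posterior = 0.157795 / 0.565756 ≈ 0.2789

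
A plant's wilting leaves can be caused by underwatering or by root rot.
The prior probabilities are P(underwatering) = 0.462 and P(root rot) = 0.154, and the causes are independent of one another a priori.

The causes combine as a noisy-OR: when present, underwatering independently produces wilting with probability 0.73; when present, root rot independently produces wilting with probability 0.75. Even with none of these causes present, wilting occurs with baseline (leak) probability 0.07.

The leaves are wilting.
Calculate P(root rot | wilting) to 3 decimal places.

P(root rot | wilting) ≈ 0.286

Under noisy-OR, P(wilting | causes) = 1 − (1−0.07)·∏(1−qᵢ) over the active causes.
Weight on root rot=true, given the evidence: 0.063589 + 0.066682 = 0.130271
The normalizing constant is 0.07*0.538*0.846 + 0.7675*0.538*0.154 + 0.7489*0.462*0.846 + 0.937225*0.462*0.154 = 0.454840
P(root rot | wilting) = 0.130271/0.454840 ≈ 0.286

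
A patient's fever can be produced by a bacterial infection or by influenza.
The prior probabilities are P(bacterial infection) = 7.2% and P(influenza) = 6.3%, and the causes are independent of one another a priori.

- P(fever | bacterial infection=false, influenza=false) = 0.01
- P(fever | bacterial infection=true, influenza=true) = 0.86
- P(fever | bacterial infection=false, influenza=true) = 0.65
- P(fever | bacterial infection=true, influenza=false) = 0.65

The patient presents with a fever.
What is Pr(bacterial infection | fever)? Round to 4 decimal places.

For the numerator, keep only bacterial infection=true terms: 0.043852 + 0.003901 = 0.047753
The normalizing constant is 0.01*0.928*0.937 + 0.65*0.928*0.063 + 0.65*0.072*0.937 + 0.86*0.072*0.063 = 0.094450
P(bacterial infection | fever) = 0.047753/0.094450 ≈ 0.5056

Pr(bacterial infection | fever) ≈ 0.5056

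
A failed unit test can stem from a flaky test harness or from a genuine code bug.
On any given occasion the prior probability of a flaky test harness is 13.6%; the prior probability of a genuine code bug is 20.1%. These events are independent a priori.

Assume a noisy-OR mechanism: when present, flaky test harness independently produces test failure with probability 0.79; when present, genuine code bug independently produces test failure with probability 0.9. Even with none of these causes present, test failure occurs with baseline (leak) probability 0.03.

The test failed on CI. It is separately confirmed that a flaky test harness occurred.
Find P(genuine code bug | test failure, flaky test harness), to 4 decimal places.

P(genuine code bug | test failure, flaky test harness) ≈ 0.2363

Under noisy-OR, P(test failure | causes) = 1 − (1−0.03)·∏(1−qᵢ) over the active causes.
Enumerate both values of genuine code bug and weight by the priors:
  P(test failure | flaky test harness) = 0.7963·0.799 + 0.97963·0.201
        = 0.636244 + 0.196906 = 0.833150
Keeping only the genuine code bug-present terms gives 0.196906, so
  P(genuine code bug | test failure, flaky test harness) = 0.196906 / 0.833150 ≈ 0.2363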